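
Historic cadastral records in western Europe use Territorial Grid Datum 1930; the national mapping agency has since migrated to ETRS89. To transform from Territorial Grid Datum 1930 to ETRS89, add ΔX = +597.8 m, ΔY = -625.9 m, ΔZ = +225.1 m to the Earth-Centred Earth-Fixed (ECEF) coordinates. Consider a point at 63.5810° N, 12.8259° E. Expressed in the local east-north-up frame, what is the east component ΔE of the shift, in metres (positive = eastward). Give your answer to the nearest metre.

ΔE = -743 m

The local east axis at (φ, λ) is (−sin λ, cos λ, 0), so ΔE = −sin(12.8259°)·597.8 + cos(12.8259°)·(-625.9) = -742.99 m.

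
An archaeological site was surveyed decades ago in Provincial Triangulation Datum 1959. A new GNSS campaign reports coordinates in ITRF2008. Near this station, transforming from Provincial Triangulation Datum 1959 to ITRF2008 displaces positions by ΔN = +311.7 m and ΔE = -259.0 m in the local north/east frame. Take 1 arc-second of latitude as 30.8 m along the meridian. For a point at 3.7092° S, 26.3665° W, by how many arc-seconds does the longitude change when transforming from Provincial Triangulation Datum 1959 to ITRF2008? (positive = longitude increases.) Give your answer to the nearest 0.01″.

At latitude -3.7092°, cos φ = 0.997905.
1″ of longitude at this latitude = 30.80 × cos φ = 30.7355 m, so Δλ = -259.0 / 30.7355 = -8.427″.

Δλ = -8.43″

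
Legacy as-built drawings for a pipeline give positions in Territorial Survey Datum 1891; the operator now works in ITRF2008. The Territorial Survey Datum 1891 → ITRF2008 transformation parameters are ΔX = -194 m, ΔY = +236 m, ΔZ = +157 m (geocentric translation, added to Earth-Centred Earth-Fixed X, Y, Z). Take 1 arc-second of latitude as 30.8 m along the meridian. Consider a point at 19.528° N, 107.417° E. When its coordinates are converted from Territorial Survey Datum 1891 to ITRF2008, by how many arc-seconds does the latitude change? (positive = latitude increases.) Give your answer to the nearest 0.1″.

Δφ = 1.7″

sin φ = 0.334267, cos φ = 0.942478, sin λ = 0.954152, cos λ = -0.299324.
North component: ΔN = −sin φ cos λ·ΔX − sin φ sin λ·ΔY + cos φ·ΔZ = −(0.334267)(-0.299324)(-194) − (0.334267)(0.954152)(236) + (0.942478)(157) = 53.29 m.
1° of latitude spans 3600 × 30.80 = 110880 m, so Δφ = 53.29 / 110880 × 3600 = 1.730″.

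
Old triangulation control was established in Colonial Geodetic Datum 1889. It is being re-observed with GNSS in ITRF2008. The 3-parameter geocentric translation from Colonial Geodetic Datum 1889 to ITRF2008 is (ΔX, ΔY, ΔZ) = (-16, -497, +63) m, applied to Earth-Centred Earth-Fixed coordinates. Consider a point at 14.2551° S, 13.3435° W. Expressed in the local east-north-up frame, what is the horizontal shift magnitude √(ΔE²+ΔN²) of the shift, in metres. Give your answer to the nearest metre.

At φ = -14.2551°, λ = -13.3435°: sin φ = -0.246240, cos φ = 0.969209, sin λ = -0.230789, cos λ = 0.973004.
ΔE = −sin λ·ΔX + cos λ·ΔY = −(-0.230789)·(-16) + (0.973004)·(-497) = -487.28 m.
ΔN = −sin φ cos λ·ΔX − sin φ sin λ·ΔY + cos φ·ΔZ = −(-0.246240)(0.973004)(-16) − (-0.246240)(-0.230789)(-497) + (0.969209)(63) = 85.47 m.
Horizontal magnitude = √(ΔE² + ΔN²) = √((-487.28)² + 85.47²) = 494.71 m.

495 m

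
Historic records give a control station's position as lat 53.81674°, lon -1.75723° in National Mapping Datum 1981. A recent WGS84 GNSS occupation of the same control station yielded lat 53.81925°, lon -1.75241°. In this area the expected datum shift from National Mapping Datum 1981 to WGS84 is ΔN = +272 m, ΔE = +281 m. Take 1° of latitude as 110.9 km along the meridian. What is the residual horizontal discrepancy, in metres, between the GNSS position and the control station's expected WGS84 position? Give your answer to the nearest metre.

Observed coordinate differences: Δφ = +0.00251°, Δλ = +0.00482°.
Converting to metres (1° lat = 110900 m, cos φ = 0.590370): observed ΔN = 278.4 m, observed ΔE = 315.6 m.
Subtracting the expected shift leaves a residual of 278.4 − (272) = 6.4 m north and 315.6 − (281) = 34.6 m east.
Residual distance = √(6.4² + 34.6²) = 35.2 m.

35 m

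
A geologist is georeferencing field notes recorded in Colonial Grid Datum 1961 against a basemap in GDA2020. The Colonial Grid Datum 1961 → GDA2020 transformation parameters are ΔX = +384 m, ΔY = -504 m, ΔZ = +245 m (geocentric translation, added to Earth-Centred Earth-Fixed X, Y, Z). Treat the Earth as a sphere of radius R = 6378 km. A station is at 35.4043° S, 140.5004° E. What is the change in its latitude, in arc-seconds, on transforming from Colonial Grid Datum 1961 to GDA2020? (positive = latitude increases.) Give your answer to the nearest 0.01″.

Δφ = -5.10″

sin φ = -0.579342, cos φ = 0.815084, sin λ = 0.636073, cos λ = -0.771629.
North component: ΔN = −sin φ cos λ·ΔX − sin φ sin λ·ΔY + cos φ·ΔZ = −(-0.579342)(-0.771629)(384) − (-0.579342)(0.636073)(-504) + (0.815084)(245) = -157.69 m.
1° of latitude spans πR/180 = 111317 m, so Δφ = -157.69 / 111317 × 3600 = -5.100″.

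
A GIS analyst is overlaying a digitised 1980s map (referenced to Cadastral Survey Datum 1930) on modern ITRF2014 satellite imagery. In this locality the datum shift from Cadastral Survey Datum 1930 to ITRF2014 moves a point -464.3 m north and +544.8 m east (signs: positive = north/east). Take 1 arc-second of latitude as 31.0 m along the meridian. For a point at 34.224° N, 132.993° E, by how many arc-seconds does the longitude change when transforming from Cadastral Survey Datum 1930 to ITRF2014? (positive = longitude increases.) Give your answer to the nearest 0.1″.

Δλ = 21.3″

At latitude 34.224°, cos φ = 0.826845.
1″ of longitude at this latitude = 31.00 × cos φ = 25.6322 m, so Δλ = 544.8 / 25.6322 = 21.255″.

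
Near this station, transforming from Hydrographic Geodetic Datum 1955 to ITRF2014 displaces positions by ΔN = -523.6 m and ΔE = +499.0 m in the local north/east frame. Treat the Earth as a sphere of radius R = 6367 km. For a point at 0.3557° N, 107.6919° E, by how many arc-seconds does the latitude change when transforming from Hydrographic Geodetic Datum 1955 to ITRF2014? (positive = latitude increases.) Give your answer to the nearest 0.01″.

On a sphere of radius R, 1 rad of latitude = R, so Δφ = ΔN / R = -523.6 / 6367000 = -8.2237e-05 rad = -16.963″.

Δφ = -16.96″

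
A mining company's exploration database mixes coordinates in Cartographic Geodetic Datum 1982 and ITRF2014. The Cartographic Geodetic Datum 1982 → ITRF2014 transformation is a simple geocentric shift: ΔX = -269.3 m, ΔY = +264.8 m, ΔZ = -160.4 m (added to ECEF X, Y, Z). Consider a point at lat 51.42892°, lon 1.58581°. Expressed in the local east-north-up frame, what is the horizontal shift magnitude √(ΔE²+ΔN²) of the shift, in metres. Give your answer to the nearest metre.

At φ = 51.42892°, λ = 1.58581°: sin φ = 0.781835, cos φ = 0.623485, sin λ = 0.027674, cos λ = 0.999617.
ΔE = −sin λ·ΔX + cos λ·ΔY = −(0.027674)·(-269.3) + (0.999617)·(264.8) = 272.15 m.
ΔN = −sin φ cos λ·ΔX − sin φ sin λ·ΔY + cos φ·ΔZ = −(0.781835)(0.999617)(-269.3) − (0.781835)(0.027674)(264.8) + (0.623485)(-160.4) = 104.73 m.
Horizontal magnitude = √(ΔE² + ΔN²) = √(272.15² + 104.73²) = 291.61 m.

292 m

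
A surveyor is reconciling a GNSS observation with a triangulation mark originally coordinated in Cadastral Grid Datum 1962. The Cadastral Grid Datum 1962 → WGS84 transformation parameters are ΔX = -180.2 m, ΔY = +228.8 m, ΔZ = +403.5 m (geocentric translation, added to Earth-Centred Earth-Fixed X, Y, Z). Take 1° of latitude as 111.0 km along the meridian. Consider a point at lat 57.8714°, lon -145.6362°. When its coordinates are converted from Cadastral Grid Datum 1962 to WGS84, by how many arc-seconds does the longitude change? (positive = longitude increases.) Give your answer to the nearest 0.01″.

sin φ = 0.846857, cos φ = 0.531821, sin λ = -0.564446, cos λ = -0.825470.
East component: ΔE = −sin λ·ΔX + cos λ·ΔY = −(-0.564446)(-180.2) + (-0.825470)(228.8) = -290.58 m.
1° of latitude spans 111000 m; at latitude φ, 1° of longitude spans that × cos φ = 59032.2 m, so Δλ = -290.58 / 59032.2 × 3600 = -17.721″.

Δλ = -17.72″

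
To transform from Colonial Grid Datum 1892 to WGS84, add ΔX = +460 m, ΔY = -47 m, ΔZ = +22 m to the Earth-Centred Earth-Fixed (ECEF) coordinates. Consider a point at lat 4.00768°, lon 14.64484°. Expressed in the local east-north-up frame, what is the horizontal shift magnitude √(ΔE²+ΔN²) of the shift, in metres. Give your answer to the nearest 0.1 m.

The local east axis at (φ, λ) is (−sin λ, cos λ, 0), so ΔE = −sin(14.64484°)·460 + cos(14.64484°)·(-47) = -161.77 m.
The local north axis is (−sin φ cos λ, −sin φ sin λ, cos φ), giving ΔN = -31.105 + 0.830 + 21.946 = -8.33 m.
Horizontal magnitude = √(ΔE² + ΔN²) = √((-161.77)² + (-8.33)²) = 161.99 m.

162.0 m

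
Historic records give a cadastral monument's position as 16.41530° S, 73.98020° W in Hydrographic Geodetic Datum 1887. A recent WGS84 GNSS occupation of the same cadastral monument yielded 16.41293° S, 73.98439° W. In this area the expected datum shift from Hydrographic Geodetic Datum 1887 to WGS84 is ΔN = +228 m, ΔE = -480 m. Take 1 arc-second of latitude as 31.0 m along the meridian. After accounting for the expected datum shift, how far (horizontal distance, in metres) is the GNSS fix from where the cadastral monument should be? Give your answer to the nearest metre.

Observed coordinate differences: Δφ = +0.00237°, Δλ = -0.00419°.
Converting to metres (1° lat = 111600 m, cos φ = 0.959239): observed ΔN = 264.5 m, observed ΔE = -448.5 m.
Subtracting the expected shift leaves a residual of 264.5 − (228) = 36.5 m north and -448.5 − (-480) = 31.5 m east.
Residual distance = √(36.5² + 31.5²) = 48.2 m.

48 m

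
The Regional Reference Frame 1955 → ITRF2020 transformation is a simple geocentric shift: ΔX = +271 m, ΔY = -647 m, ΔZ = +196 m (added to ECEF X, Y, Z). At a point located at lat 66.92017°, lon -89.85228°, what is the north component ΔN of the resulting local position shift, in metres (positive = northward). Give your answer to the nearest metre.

At φ = 66.92017°, λ = -89.85228°: sin φ = 0.919960, cos φ = 0.392013, sin λ = -0.999997, cos λ = 0.002578.
ΔN = −sin φ cos λ·ΔX − sin φ sin λ·ΔY + cos φ·ΔZ = −(0.919960)(0.002578)(271) − (0.919960)(-0.999997)(-647) + (0.392013)(196) = -519.02 m.

ΔN = -519 m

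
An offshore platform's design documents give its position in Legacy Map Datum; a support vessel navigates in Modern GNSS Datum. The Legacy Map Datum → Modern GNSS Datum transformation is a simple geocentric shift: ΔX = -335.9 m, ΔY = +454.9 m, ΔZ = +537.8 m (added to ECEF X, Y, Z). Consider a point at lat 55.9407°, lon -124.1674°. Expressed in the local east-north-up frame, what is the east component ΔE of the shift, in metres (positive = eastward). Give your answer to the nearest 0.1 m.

At φ = 55.9407°, λ = -124.1674°: sin φ = 0.828458, cos φ = 0.560051, sin λ = -0.827400, cos λ = -0.561613.
ΔE = −sin λ·ΔX + cos λ·ΔY = −(-0.827400)·(-335.9) + (-0.561613)·(454.9) = -533.40 m.

ΔE = -533.4 m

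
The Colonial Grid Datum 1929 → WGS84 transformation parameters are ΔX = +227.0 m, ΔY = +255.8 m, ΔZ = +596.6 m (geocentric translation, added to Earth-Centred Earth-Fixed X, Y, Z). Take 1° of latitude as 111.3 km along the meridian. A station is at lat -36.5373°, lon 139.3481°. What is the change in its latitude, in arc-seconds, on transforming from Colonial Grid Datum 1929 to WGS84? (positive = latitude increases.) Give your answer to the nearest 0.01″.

Δφ = 15.40″

sin φ = -0.595346, cos φ = 0.803469, sin λ = 0.651462, cos λ = -0.758682.
North component: ΔN = −sin φ cos λ·ΔX − sin φ sin λ·ΔY + cos φ·ΔZ = −(-0.595346)(-0.758682)(227.0) − (-0.595346)(0.651462)(255.8) + (0.803469)(596.6) = 476.03 m.
1° of latitude spans 111300 m, so Δφ = 476.03 / 111300 × 3600 = 15.397″.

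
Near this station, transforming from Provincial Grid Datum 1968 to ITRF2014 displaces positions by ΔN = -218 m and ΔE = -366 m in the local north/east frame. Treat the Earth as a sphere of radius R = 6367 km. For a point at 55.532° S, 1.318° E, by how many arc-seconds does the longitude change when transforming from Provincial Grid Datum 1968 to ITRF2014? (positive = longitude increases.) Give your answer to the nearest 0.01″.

At latitude -55.532°, cos φ = 0.565946.
One radian of longitude at latitude φ spans R cos φ, so Δλ = ΔE / (R cos φ) = -366.0 / (6367000 × 0.565946) = -1.0157e-04 rad = -20.951″.

Δλ = -20.95″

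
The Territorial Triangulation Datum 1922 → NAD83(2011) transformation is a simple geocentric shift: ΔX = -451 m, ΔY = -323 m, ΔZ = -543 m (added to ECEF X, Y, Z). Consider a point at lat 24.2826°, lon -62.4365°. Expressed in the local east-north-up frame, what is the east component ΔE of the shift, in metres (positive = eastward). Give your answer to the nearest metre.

The local east axis at (φ, λ) is (−sin λ, cos λ, 0), so ΔE = −sin(-62.4365°)·(-451) + cos(-62.4365°)·(-323) = -549.27 m.

ΔE = -549 m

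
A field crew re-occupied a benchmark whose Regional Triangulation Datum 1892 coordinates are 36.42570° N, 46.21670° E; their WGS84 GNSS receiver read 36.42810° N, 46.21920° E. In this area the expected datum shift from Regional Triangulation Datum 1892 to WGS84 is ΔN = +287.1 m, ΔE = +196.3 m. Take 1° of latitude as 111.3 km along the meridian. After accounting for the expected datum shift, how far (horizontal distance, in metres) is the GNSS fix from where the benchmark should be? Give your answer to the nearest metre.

Observed coordinate differences: Δφ = +0.00240°, Δλ = +0.00250°.
Converting to metres (1° lat = 111300 m, cos φ = 0.804628): observed ΔN = 267.1 m, observed ΔE = 223.9 m.
Subtracting the expected shift leaves a residual of 267.1 − (287.1) = -20.0 m north and 223.9 − (196.3) = 27.6 m east.
Residual distance = √((-20.0)² + 27.6²) = 34.1 m.

34 m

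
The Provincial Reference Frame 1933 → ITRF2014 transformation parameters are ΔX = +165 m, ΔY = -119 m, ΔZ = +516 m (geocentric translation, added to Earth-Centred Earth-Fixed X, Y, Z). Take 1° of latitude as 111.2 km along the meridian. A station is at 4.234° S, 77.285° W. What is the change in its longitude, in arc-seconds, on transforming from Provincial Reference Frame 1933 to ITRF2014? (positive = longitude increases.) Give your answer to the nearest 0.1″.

sin φ = -0.073830, cos φ = 0.997271, sin λ = -0.975477, cos λ = 0.220102.
East component: ΔE = −sin λ·ΔX + cos λ·ΔY = −(-0.975477)(165) + (0.220102)(-119) = 134.76 m.
1° of latitude spans 111200 m; at latitude φ, 1° of longitude spans that × cos φ = 110896.5 m, so Δλ = 134.76 / 110896.5 × 3600 = 4.375″.

Δλ = 4.4″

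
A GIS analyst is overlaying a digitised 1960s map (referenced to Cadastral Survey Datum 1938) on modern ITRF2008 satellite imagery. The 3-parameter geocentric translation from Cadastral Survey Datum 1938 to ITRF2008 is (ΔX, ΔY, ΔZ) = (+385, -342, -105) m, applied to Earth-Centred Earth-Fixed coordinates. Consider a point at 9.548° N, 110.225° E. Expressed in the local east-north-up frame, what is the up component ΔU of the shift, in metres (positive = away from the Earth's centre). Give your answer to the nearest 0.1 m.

ΔU = -465.1 m

At φ = 9.548°, λ = 110.225°: sin φ = 0.165874, cos φ = 0.986147, sin λ = 0.938342, cos λ = -0.345708.
ΔU = cos φ cos λ·ΔX + cos φ sin λ·ΔY + sin φ·ΔZ = (0.986147)(-0.345708)(385) + (0.986147)(0.938342)(-342) + (0.165874)(-105) = -465.14 m.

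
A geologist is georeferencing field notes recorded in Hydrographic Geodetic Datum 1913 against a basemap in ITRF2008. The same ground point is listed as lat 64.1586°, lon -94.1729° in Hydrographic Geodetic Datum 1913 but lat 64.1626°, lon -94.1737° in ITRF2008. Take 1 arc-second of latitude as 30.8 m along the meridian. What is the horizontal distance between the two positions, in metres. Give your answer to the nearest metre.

445 m

Δφ = 64.1626° − 64.1586° = +0.0040°; Δλ = -94.1737° − -94.1729° = -0.0008°.
1° of latitude = 3600 × 30.80 = 110880 m.
ΔN = Δφ × 110880 = 443.5 m; ΔE = Δλ × 110880 × cos(64.1586°) = -0.0008 × 110880 × 0.435882 = -38.7 m.
Distance = √(ΔE² + ΔN²) = √((-38.7)² + 443.5²) = 445.2 m.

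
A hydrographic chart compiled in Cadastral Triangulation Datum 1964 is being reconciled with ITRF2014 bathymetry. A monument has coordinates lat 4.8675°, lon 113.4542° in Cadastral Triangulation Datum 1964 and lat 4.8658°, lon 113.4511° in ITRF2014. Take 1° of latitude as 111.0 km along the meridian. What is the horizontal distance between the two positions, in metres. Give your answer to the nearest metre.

Δφ = 4.8658° − 4.8675° = -0.0017°; Δλ = 113.4511° − 113.4542° = -0.0031°.
ΔN = Δφ × 111000 = -188.7 m; ΔE = Δλ × 111000 × cos(4.8675°) = -0.0031 × 111000 × 0.996394 = -342.9 m.
Distance = √(ΔE² + ΔN²) = √((-342.9)² + (-188.7)²) = 391.4 m.

391 m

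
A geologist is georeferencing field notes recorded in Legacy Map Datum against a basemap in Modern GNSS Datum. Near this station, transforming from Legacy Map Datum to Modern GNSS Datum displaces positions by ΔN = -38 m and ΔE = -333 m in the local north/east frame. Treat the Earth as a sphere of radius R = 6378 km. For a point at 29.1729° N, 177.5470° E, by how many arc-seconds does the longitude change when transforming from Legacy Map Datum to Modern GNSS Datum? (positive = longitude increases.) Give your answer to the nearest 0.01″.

Δλ = -12.33″

At latitude 29.1729°, cos φ = 0.873153.
One radian of longitude at latitude φ spans R cos φ, so Δλ = ΔE / (R cos φ) = -333.0 / (6378000 × 0.873153) = -5.9796e-05 rad = -12.334″.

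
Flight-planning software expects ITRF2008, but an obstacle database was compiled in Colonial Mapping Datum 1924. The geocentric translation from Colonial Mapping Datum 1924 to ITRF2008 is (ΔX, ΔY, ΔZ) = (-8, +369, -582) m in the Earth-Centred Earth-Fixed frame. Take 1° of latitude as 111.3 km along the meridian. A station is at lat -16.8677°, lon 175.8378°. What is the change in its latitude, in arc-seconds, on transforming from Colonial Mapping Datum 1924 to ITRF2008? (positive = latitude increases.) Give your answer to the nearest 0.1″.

sin φ = -0.290163, cos φ = 0.956977, sin λ = 0.072580, cos λ = -0.997363.
North component: ΔN = −sin φ cos λ·ΔX − sin φ sin λ·ΔY + cos φ·ΔZ = −(-0.290163)(-0.997363)(-8) − (-0.290163)(0.072580)(369) + (0.956977)(-582) = -546.87 m.
1° of latitude spans 111300 m, so Δφ = -546.87 / 111300 × 3600 = -17.689″.

Δφ = -17.7″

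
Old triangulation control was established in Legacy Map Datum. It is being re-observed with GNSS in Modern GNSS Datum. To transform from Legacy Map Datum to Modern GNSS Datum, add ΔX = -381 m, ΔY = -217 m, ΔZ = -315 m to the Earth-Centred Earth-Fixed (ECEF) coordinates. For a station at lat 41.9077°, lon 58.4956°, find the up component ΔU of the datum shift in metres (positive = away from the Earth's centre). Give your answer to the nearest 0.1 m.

ΔU = -496.3 m

The local up (radial) axis is (cos φ cos λ, cos φ sin λ, sin φ), giving ΔU = -148.172 − 137.692 − 210.399 = -496.26 m.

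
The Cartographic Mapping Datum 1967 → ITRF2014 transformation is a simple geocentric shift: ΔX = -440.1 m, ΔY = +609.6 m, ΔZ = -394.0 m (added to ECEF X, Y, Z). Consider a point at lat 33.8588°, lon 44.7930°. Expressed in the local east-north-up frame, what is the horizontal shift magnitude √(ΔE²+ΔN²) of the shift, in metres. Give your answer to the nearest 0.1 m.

At φ = 33.8588°, λ = 44.7930°: sin φ = 0.557148, cos φ = 0.830413, sin λ = 0.704548, cos λ = 0.709657.
ΔE = −sin λ·ΔX + cos λ·ΔY = −(0.704548)·(-440.1) + (0.709657)·(609.6) = 742.68 m.
ΔN = −sin φ cos λ·ΔX − sin φ sin λ·ΔY + cos φ·ΔZ = −(0.557148)(0.709657)(-440.1) − (0.557148)(0.704548)(609.6) + (0.830413)(-394.0) = -392.47 m.
Horizontal magnitude = √(ΔE² + ΔN²) = √(742.68² + (-392.47)²) = 840.00 m.

840.0 m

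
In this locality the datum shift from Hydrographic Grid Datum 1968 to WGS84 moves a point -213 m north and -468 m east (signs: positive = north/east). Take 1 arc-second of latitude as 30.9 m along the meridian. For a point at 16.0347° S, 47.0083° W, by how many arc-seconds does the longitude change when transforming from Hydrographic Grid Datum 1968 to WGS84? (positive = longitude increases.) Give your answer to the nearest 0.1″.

Δλ = -15.8″

At latitude -16.0347°, cos φ = 0.961095.
1″ of longitude at this latitude = 30.90 × cos φ = 29.6978 m, so Δλ = -468.0 / 29.6978 = -15.759″.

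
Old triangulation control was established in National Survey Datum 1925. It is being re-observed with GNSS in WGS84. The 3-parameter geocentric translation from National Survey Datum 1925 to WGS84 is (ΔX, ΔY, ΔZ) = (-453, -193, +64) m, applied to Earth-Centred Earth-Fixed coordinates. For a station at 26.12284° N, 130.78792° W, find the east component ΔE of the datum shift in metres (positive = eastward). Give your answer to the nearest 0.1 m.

ΔE = -216.9 m

At φ = 26.12284°, λ = -130.78792°: sin φ = 0.440297, cos φ = 0.897852, sin λ = -0.757133, cos λ = -0.653261.
ΔE = −sin λ·ΔX + cos λ·ΔY = −(-0.757133)·(-453) + (-0.653261)·(-193) = -216.90 m.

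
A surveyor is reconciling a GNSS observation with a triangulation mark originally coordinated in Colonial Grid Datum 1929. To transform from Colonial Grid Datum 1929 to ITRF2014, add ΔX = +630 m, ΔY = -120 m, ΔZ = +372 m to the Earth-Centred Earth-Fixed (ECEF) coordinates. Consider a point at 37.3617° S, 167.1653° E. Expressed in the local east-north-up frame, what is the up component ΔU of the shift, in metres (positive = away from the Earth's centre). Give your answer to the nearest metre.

ΔU = -735 m

At φ = -37.3617°, λ = 167.1653°: sin φ = -0.606845, cos φ = 0.794820, sin λ = 0.222139, cos λ = -0.975015.
ΔU = cos φ cos λ·ΔX + cos φ sin λ·ΔY + sin φ·ΔZ = (0.794820)(-0.975015)(630) + (0.794820)(0.222139)(-120) + (-0.606845)(372) = -735.16 m.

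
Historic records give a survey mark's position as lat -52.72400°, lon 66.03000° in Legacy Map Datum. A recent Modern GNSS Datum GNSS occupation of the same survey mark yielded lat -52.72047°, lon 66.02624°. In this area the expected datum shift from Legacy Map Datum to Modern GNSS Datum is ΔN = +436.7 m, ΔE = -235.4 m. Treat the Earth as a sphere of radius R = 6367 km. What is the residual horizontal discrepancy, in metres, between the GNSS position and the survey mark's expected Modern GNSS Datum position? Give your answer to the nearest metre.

Observed coordinate differences: Δφ = +0.00353°, Δλ = -0.00376°.
Converting to metres (1° lat = 111125 m, cos φ = 0.605655): observed ΔN = 392.3 m, observed ΔE = -253.1 m.
Subtracting the expected shift leaves a residual of 392.3 − (436.7) = -44.4 m north and -253.1 − (-235.4) = -17.7 m east.
Residual distance = √((-44.4)² + (-17.7)²) = 47.8 m.

48 m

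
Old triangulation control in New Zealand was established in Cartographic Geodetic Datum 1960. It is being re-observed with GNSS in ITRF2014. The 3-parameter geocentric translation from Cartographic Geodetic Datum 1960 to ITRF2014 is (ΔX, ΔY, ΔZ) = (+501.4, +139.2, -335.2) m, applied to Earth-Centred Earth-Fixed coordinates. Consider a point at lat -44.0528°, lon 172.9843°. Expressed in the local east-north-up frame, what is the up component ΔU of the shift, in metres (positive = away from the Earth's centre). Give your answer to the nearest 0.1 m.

ΔU = -112.4 m

The local up (radial) axis is (cos φ cos λ, cos φ sin λ, sin φ), giving ΔU = -357.658 + 12.219 + 233.072 = -112.37 m.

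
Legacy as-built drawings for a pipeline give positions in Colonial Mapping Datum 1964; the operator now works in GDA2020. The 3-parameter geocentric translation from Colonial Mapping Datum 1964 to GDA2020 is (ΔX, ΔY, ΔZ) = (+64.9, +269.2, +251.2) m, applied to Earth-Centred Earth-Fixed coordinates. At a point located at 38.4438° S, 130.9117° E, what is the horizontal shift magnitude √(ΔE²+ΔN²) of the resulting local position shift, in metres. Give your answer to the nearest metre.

373 m

At φ = -38.4438°, λ = 130.9117°: sin φ = -0.621747, cos φ = 0.783218, sin λ = 0.755720, cos λ = -0.654895.
ΔE = −sin λ·ΔX + cos λ·ΔY = −(0.755720)·(64.9) + (-0.654895)·(269.2) = -225.34 m.
ΔN = −sin φ cos λ·ΔX − sin φ sin λ·ΔY + cos φ·ΔZ = −(-0.621747)(-0.654895)(64.9) − (-0.621747)(0.755720)(269.2) + (0.783218)(251.2) = 296.81 m.
Horizontal magnitude = √(ΔE² + ΔN²) = √((-225.34)² + 296.81²) = 372.66 m.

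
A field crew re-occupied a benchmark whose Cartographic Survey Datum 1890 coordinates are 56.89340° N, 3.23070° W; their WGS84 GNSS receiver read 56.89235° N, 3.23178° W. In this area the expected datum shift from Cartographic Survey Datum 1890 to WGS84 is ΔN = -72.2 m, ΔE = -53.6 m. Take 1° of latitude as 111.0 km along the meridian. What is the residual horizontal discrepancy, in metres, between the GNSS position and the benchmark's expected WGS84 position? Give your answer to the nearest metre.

46 m

Observed coordinate differences: Δφ = -0.00105°, Δλ = -0.00108°.
Converting to metres (1° lat = 111000 m, cos φ = 0.546198): observed ΔN = -116.5 m, observed ΔE = -65.5 m.
Subtracting the expected shift leaves a residual of -116.5 − (-72.2) = -44.3 m north and -65.5 − (-53.6) = -11.9 m east.
Residual distance = √((-44.3)² + (-11.9)²) = 45.9 m.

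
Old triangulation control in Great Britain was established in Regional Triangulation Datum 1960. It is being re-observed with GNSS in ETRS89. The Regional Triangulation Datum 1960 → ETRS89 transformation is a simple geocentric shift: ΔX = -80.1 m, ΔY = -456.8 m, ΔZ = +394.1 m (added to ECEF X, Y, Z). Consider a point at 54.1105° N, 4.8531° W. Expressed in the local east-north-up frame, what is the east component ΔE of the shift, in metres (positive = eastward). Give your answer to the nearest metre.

The local east axis at (φ, λ) is (−sin λ, cos λ, 0), so ΔE = −sin(-4.8531°)·(-80.1) + cos(-4.8531°)·(-456.8) = -461.94 m.

ΔE = -462 m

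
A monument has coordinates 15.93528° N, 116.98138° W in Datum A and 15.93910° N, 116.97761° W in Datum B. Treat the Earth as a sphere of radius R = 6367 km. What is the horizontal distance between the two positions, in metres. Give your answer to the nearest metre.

Δφ = 15.93910° − 15.93528° = +0.00382°; Δλ = -116.97761° − -116.98138° = +0.00377°.
1° along a meridian = πR/180 = 111125 m.
ΔN = Δφ × 111125 = 424.5 m; ΔE = Δλ × 111125 × cos(15.93528°) = +0.00377 × 111125 × 0.961572 = 402.8 m.
Distance = √(ΔE² + ΔN²) = √(402.8² + 424.5²) = 585.2 m.

585 m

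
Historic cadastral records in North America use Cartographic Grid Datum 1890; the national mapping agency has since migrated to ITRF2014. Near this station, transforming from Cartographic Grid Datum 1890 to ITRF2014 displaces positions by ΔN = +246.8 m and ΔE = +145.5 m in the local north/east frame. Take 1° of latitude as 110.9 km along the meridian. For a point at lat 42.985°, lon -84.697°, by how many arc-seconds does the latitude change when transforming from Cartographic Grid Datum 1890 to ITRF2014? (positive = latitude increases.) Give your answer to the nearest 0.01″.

Δφ = 8.01″

1° of latitude = 110.9 km, so Δφ = 246.8 / 110900 = 0.0022254° = 8.012″.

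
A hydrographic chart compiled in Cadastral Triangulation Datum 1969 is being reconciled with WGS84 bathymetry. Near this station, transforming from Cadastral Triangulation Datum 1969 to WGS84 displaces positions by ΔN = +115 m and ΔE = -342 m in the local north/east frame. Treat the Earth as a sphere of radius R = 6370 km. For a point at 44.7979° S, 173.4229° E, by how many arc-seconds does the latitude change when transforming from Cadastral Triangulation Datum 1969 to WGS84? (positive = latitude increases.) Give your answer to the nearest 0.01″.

On a sphere of radius R, 1 rad of latitude = R, so Δφ = ΔN / R = 115.0 / 6370000 = 1.8053e-05 rad = 3.724″.

Δφ = 3.72″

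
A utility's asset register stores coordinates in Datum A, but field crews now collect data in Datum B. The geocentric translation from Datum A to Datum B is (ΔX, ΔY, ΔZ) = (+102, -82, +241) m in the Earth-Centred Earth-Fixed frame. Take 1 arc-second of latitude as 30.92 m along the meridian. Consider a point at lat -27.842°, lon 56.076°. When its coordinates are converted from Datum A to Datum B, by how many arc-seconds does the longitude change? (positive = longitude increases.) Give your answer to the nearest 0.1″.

sin φ = -0.467035, cos φ = 0.884239, sin λ = 0.829779, cos λ = 0.558093.
East component: ΔE = −sin λ·ΔX + cos λ·ΔY = −(0.829779)(102) + (0.558093)(-82) = -130.40 m.
1° of latitude spans 3600 × 30.92 = 111312 m; at latitude φ, 1° of longitude spans that × cos φ = 98426.4 m, so Δλ = -130.40 / 98426.4 × 3600 = -4.769″.

Δλ = -4.8″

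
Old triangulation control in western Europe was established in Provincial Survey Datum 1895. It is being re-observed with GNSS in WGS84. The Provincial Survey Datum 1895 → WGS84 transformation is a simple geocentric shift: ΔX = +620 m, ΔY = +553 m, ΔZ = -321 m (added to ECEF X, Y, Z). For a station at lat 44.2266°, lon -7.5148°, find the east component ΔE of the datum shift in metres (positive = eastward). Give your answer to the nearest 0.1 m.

The local east axis at (φ, λ) is (−sin λ, cos λ, 0), so ΔE = −sin(-7.5148°)·620 + cos(-7.5148°)·553 = 629.34 m.

ΔE = 629.3 m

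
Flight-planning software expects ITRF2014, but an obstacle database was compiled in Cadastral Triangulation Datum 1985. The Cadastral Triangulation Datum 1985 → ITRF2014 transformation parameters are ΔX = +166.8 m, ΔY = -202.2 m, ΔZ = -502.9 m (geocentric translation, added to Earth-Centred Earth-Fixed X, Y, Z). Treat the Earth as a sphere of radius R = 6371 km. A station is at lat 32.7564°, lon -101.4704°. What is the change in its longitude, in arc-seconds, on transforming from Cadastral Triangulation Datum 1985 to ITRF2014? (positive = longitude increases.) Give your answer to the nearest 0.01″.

Δλ = 7.84″

sin φ = 0.541068, cos φ = 0.840979, sin λ = -0.980028, cos λ = -0.198862.
East component: ΔE = −sin λ·ΔX + cos λ·ΔY = −(-0.980028)(166.8) + (-0.198862)(-202.2) = 203.68 m.
1° of latitude spans πR/180 = 111195 m; at latitude φ, 1° of longitude spans that × cos φ = 93512.6 m, so Δλ = 203.68 / 93512.6 × 3600 = 7.841″.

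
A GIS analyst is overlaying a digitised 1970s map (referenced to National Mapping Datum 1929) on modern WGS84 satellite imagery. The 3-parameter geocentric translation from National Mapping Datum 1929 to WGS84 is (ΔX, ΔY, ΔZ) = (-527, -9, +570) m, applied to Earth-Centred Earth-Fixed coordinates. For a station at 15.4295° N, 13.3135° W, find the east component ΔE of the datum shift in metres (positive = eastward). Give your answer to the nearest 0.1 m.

At φ = 15.4295°, λ = -13.3135°: sin φ = 0.266052, cos φ = 0.963959, sin λ = -0.230279, cos λ = 0.973125.
ΔE = −sin λ·ΔX + cos λ·ΔY = −(-0.230279)·(-527) + (0.973125)·(-9) = -130.12 m.

ΔE = -130.1 m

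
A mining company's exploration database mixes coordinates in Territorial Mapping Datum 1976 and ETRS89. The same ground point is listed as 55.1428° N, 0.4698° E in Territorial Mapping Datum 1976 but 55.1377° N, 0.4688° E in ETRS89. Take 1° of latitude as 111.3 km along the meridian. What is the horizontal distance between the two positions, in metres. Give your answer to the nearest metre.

571 m

Δφ = 55.1377° − 55.1428° = -0.0051°; Δλ = 0.4688° − 0.4698° = -0.0010°.
ΔN = Δφ × 111300 = -567.6 m; ΔE = Δλ × 111300 × cos(55.1428°) = -0.0010 × 111300 × 0.571533 = -63.6 m.
Distance = √(ΔE² + ΔN²) = √((-63.6)² + (-567.6)²) = 571.2 m.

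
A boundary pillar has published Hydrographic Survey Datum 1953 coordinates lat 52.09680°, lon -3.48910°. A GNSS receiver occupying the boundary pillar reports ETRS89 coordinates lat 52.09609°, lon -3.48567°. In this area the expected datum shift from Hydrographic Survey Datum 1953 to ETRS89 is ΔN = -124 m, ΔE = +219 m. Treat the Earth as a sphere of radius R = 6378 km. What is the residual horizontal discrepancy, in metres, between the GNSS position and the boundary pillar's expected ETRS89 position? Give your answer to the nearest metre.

Observed coordinate differences: Δφ = -0.00071°, Δλ = +0.00343°.
Converting to metres (1° lat = 111317 m, cos φ = 0.614329): observed ΔN = -79.0 m, observed ΔE = 234.6 m.
Subtracting the expected shift leaves a residual of -79.0 − (-124) = 45.0 m north and 234.6 − (219) = 15.6 m east.
Residual distance = √(45.0² + 15.6²) = 47.6 m.

48 m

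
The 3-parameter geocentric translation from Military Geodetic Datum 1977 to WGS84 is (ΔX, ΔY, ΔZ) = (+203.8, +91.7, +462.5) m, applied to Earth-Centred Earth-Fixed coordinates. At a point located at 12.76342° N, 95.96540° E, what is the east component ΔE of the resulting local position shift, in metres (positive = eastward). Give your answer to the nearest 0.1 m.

The local east axis at (φ, λ) is (−sin λ, cos λ, 0), so ΔE = −sin(95.96540°)·203.8 + cos(95.96540°)·91.7 = -212.23 m.

ΔE = -212.2 m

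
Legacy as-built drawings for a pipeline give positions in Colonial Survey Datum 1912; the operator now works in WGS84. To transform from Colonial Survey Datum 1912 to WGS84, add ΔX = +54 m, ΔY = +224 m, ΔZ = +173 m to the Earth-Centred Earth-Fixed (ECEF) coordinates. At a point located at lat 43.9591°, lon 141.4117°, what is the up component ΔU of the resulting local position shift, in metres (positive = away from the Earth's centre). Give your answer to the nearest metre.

ΔU = 190 m

At φ = 43.9591°, λ = 141.4117°: sin φ = 0.694145, cos φ = 0.719835, sin λ = 0.623720, cos λ = -0.781648.
ΔU = cos φ cos λ·ΔX + cos φ sin λ·ΔY + sin φ·ΔZ = (0.719835)(-0.781648)(54) + (0.719835)(0.623720)(224) + (0.694145)(173) = 190.27 m.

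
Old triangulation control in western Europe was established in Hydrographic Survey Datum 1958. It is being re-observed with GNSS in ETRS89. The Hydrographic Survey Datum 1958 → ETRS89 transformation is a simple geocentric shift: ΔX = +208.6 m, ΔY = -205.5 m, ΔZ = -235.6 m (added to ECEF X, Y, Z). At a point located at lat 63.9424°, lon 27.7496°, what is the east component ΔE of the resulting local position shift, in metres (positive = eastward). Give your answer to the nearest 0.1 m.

The local east axis at (φ, λ) is (−sin λ, cos λ, 0), so ΔE = −sin(27.7496°)·208.6 + cos(27.7496°)·(-205.5) = -278.99 m.

ΔE = -279.0 m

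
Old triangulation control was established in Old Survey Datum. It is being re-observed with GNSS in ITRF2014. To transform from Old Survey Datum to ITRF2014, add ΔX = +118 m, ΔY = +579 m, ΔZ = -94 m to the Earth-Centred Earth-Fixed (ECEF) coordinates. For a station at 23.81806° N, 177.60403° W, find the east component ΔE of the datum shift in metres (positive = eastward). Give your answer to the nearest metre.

ΔE = -574 m

The local east axis at (φ, λ) is (−sin λ, cos λ, 0), so ΔE = −sin(-177.60403°)·118 + cos(-177.60403°)·579 = -573.56 m.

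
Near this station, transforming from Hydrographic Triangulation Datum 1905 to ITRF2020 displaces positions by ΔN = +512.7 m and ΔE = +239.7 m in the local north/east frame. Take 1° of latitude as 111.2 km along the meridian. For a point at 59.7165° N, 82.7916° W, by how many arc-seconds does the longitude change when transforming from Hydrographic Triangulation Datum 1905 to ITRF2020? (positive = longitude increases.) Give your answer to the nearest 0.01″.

At latitude 59.7165°, cos φ = 0.504279.
1° of longitude at this latitude = 111.2 × cos φ = 56.08 km, so Δλ = 239.7 / 56075.8 = 0.0042746° = 15.388″.

Δλ = 15.39″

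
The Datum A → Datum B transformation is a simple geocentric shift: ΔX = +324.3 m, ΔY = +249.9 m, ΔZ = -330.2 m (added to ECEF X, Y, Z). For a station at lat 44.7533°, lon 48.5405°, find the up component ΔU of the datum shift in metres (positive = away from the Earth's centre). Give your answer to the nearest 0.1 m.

At φ = 44.7533°, λ = 48.5405°: sin φ = 0.704056, cos φ = 0.710145, sin λ = 0.749424, cos λ = 0.662090.
ΔU = cos φ cos λ·ΔX + cos φ sin λ·ΔY + sin φ·ΔZ = (0.710145)(0.662090)(324.3) + (0.710145)(0.749424)(249.9) + (0.704056)(-330.2) = 53.00 m.

ΔU = 53.0 m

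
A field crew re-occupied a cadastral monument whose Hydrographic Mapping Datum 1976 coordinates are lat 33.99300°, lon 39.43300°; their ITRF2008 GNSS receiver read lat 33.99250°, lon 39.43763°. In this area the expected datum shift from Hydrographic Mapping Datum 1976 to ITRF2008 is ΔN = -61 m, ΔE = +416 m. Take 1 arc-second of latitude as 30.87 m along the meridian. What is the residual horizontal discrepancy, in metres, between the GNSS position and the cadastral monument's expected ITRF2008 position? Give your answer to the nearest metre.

Observed coordinate differences: Δφ = -0.00050°, Δλ = +0.00463°.
Converting to metres (1° lat = 111132 m, cos φ = 0.829106): observed ΔN = -55.6 m, observed ΔE = 426.6 m.
Subtracting the expected shift leaves a residual of -55.6 − (-61) = 5.4 m north and 426.6 − (416) = 10.6 m east.
Residual distance = √(5.4² + 10.6²) = 11.9 m.

12 m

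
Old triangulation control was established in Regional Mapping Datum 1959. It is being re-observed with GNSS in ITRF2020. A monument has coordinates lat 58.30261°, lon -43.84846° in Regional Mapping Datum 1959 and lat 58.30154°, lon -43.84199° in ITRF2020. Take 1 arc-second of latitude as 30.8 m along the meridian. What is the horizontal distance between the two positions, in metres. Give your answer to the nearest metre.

Δφ = 58.30154° − 58.30261° = -0.00107°; Δλ = -43.84199° − -43.84846° = +0.00647°.
1° of latitude = 3600 × 30.80 = 110880 m.
ΔN = Δφ × 110880 = -118.6 m; ΔE = Δλ × 110880 × cos(58.30261°) = +0.00647 × 110880 × 0.525433 = 376.9 m.
Distance = √(ΔE² + ΔN²) = √(376.9² + (-118.6)²) = 395.2 m.

395 m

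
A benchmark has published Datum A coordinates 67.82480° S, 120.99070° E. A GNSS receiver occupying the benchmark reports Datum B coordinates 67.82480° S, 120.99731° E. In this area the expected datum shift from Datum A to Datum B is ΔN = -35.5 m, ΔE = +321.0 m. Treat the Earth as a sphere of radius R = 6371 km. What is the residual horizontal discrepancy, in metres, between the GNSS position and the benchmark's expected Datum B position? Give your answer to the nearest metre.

Observed coordinate differences: Δφ = +0.00000°, Δλ = +0.00661°.
Converting to metres (1° lat = 111195 m, cos φ = 0.377440): observed ΔN = 0.0 m, observed ΔE = 277.4 m.
Subtracting the expected shift leaves a residual of 0.0 − (-35.5) = 35.5 m north and 277.4 − (321.0) = -43.6 m east.
Residual distance = √(35.5² + (-43.6)²) = 56.2 m.

56 m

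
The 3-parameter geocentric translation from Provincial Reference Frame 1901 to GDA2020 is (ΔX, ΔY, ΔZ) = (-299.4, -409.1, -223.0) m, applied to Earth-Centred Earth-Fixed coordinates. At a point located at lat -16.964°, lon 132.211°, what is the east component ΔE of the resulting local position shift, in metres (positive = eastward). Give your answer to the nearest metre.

ΔE = 497 m

At φ = -16.964°, λ = 132.211°: sin φ = -0.291771, cos φ = 0.956488, sin λ = 0.740676, cos λ = -0.671863.
ΔE = −sin λ·ΔX + cos λ·ΔY = −(0.740676)·(-299.4) + (-0.671863)·(-409.1) = 496.62 m.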